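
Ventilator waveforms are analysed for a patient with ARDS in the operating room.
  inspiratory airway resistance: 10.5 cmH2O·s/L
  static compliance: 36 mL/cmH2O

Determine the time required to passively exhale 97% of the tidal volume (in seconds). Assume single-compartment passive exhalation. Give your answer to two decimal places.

τ = R × C = 10.5 × 36 mL/cmH2O = 10.5 × 0.036 L/cmH2O = 0.378 s.
Exhaled fraction f = 1 − e^(−t/τ) → t = −τ·ln(1 − f) = −0.378·ln(0.03) = 1.325 s.

1.33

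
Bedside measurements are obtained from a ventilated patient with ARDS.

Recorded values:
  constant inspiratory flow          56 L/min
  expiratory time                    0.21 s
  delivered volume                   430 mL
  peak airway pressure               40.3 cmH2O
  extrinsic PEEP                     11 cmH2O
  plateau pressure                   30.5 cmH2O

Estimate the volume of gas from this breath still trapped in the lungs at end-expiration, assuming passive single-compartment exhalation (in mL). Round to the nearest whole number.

174

Flow: 56 L/min ÷ 60 = 0.9333 L/s.
R = (PIP − Pplat)/V̇ = (40.3 − 30.5) / 0.9333 = 9.8/0.9333 = 10.5 cmH2O·s/L.
C = Vt/(Pplat − PEEP) = 430.0 / (30.5 − 11) = 430.0/19.5 = 22.051 mL/cmH2O.
τ = R × C = 10.5 × 0.02205 L/cmH2O = 0.2315 s.
Fraction remaining = e^(−Te/τ) = e^(−0.21/0.2315) = 0.4037.
Trapped volume = 430.0 × 0.4037 = 173.59 mL.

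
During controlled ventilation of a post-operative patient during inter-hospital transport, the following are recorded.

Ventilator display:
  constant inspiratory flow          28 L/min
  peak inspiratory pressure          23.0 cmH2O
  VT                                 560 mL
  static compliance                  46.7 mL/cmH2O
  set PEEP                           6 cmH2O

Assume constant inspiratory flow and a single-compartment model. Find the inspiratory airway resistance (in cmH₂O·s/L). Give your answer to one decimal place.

Flow: 28 L/min ÷ 60 = 0.4667 L/s.
Equation of motion (constant flow): PIP = Vt/C + R·V̇ + PEEP.
R·V̇ = PIP − Vt/C − PEEP = 23.0 − 560/46.7 − 6 = 23.0 − 11.991 − 6 = 5.009 cmH2O.
R = 5.009 / 0.4667 = 10.733 cmH2O·s/L.

10.7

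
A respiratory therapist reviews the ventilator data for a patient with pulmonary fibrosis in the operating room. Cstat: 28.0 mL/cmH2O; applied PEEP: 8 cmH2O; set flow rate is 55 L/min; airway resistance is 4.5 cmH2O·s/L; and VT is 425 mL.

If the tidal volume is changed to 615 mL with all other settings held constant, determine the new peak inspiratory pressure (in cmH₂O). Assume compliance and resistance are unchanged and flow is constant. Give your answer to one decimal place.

Flow: 55 L/min ÷ 60 = 0.9167 L/s.
PIP = Vt/C + R·V̇ + PEEP (constant-flow equation of motion).
Only the elastic term changes: ΔPIP = ΔVt / C = (615 − 425) / 28.0 = 6.786 cmH2O.
Original PIP = 425/28.0 + 4.5×0.9167 + 8 = 27.304 cmH2O; new PIP = 27.304 + (6.786) = 34.09 cmH2O.

34.1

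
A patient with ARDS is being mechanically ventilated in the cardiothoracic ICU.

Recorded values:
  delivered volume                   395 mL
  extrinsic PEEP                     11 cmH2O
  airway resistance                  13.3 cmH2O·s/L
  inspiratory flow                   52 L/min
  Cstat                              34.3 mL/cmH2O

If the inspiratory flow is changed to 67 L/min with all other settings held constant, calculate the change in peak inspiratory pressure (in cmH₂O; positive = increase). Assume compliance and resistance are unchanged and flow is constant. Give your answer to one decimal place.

Flow: 52 L/min ÷ 60 = 0.8667 L/s.
New flow: 67 L/min ÷ 60 = 1.1167 L/s.
PIP = Vt/C + R·V̇ + PEEP (constant-flow equation of motion).
Only the resistive term changes: ΔPIP = R × ΔV̇ = 13.3 × (1.1167 − 0.8667) = 13.3 × 0.25 = 3.325 cmH2O.

3.3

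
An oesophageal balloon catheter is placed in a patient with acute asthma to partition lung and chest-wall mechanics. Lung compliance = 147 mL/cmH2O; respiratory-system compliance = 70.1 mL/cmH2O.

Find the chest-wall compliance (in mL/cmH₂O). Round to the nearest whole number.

1/Ccw = 1/Crs − 1/CL.
1/Ccw = 1/70.1 − 1/147 = 0.007463.
Ccw = 133.99 mL/cmH2O.

134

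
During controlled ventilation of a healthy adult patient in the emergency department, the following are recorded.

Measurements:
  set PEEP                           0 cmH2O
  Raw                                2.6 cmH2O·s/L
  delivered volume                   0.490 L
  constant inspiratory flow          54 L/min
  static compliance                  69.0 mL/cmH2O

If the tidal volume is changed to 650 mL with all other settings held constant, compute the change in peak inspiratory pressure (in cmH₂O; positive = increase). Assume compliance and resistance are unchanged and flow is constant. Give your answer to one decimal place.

PIP = Vt/C + R·V̇ + PEEP (constant-flow equation of motion).
Only the elastic term changes: ΔPIP = ΔVt / C = (650 − 490) / 69.0 = 2.319 cmH2O.

2.3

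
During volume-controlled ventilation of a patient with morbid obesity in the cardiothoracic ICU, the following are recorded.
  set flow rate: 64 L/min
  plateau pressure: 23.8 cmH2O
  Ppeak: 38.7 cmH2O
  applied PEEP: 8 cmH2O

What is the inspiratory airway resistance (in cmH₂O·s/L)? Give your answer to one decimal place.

14.0

Flow: 64 L/min ÷ 60 = 1.0667 L/s.
Raw = (PIP − Pplat) / flow = (38.7 − 23.8) / 1.0667 = 14.9 / 1.0667 = 13.968 cmH2O·s/L.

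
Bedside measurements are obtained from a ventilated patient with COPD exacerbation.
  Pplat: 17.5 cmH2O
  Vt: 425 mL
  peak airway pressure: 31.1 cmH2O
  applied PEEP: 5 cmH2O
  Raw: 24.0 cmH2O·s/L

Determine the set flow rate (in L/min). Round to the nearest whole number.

flow = (PIP − Pplat) / Raw = (31.1 − 17.5) / 24.0 = 0.5667 L/s × 60 = 34.002 L/min.

34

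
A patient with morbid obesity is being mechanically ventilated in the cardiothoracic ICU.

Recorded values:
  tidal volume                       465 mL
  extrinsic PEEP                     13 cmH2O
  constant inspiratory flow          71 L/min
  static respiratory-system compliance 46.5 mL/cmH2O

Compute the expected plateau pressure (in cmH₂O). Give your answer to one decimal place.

23.0

Pplat = PEEP + Vt / Cstat = 13 + 465 / 46.5 = 13 + 10.0 = 23.0 cmH2O.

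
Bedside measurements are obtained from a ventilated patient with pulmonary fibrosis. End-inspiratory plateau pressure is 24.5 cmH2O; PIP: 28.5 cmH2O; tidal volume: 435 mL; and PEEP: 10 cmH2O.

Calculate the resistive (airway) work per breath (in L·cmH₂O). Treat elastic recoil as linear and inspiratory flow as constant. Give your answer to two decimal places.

With constant inspiratory flow the resistive pressure is constant at PIP − Pplat = 28.5 − 24.5 = 4.0 cmH2O, so resistive work = 4.0 × 0.435 = 1.74 L·cmH2O.

1.74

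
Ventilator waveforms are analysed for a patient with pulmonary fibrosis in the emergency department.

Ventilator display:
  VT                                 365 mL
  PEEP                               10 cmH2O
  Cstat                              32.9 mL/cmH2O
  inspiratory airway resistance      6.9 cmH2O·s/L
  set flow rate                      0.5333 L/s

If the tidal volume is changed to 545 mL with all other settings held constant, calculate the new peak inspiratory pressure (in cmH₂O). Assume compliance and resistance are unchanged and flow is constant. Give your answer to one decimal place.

PIP = Vt/C + R·V̇ + PEEP (constant-flow equation of motion).
Only the elastic term changes: ΔPIP = ΔVt / C = (545 − 365) / 32.9 = 5.471 cmH2O.
Original PIP = 365/32.9 + 6.9×0.5333 + 10 = 24.774 cmH2O; new PIP = 24.774 + (5.471) = 30.245 cmH2O.

30.2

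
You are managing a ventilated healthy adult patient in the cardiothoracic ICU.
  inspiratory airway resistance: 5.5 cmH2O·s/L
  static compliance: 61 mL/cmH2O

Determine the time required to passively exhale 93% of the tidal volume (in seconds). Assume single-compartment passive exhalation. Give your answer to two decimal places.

τ = R × C = 5.5 × 61 mL/cmH2O = 5.5 × 0.061 L/cmH2O = 0.3355 s.
Exhaled fraction f = 1 − e^(−t/τ) → t = −τ·ln(1 − f) = −0.3355·ln(0.07) = 0.8922 s.

0.89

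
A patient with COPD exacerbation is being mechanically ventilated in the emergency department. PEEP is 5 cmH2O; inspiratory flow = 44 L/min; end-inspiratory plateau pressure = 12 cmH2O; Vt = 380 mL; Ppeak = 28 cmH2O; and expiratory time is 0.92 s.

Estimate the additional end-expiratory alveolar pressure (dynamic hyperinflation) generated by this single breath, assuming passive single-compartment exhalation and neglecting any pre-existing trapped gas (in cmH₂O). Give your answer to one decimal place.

3.2

Flow: 44 L/min ÷ 60 = 0.7333 L/s.
R = (PIP − Pplat)/V̇ = (28 − 12) / 0.7333 = 16.0/0.7333 = 21.819 cmH2O·s/L.
C = Vt/(Pplat − PEEP) = 380.0 / (12 − 5) = 380.0/7.0 = 54.286 mL/cmH2O.
τ = R × C = 21.819 × 0.05429 L/cmH2O = 1.185 s.
Fraction remaining = e^(−Te/τ) = e^(−0.92/1.185) = 0.4601; trapped volume = 380.0 × 0.4601 = 174.84 mL.
Additional alveolar pressure from trapping ≈ V_trapped / C = 174.84 / 54.286 = 3.221 cmH2O.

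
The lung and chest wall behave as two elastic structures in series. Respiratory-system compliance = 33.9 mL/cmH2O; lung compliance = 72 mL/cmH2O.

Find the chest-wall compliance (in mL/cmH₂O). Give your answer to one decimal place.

1/Ccw = 1/Crs − 1/CL.
1/Ccw = 1/33.9 − 1/72 = 0.01561.
Ccw = 64.061 mL/cmH2O.

64.1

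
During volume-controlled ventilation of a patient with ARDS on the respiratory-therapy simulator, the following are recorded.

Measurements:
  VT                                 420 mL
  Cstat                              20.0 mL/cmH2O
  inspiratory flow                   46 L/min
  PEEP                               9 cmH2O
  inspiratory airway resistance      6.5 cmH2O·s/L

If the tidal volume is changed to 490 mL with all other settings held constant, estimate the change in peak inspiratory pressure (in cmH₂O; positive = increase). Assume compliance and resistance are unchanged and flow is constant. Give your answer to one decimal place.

3.5

PIP = Vt/C + R·V̇ + PEEP (constant-flow equation of motion).
Only the elastic term changes: ΔPIP = ΔVt / C = (490 − 420) / 20.0 = 3.5 cmH2O.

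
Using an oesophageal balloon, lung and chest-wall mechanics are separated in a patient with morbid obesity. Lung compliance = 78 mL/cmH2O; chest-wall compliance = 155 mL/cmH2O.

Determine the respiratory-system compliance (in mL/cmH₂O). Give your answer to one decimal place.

51.9

Lung and chest wall are elastances in series: 1/Crs = 1/CL + 1/Ccw.
1/Crs = 1/78 + 1/155 = 0.01927.
Crs = 51.894 mL/cmH2O.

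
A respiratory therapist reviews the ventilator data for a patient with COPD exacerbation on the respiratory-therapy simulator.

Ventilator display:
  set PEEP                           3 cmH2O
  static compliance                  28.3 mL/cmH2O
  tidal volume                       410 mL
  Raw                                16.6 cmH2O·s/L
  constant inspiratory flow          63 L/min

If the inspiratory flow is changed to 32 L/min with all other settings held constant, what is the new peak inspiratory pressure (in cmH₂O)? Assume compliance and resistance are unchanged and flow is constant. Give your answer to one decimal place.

26.3

Flow: 63 L/min ÷ 60 = 1.05 L/s.
New flow: 32 L/min ÷ 60 = 0.5333 L/s.
PIP = Vt/C + R·V̇ + PEEP (constant-flow equation of motion).
Only the resistive term changes: ΔPIP = R × ΔV̇ = 16.6 × (0.5333 − 1.05) = 16.6 × -0.5167 = -8.577 cmH2O.
Original PIP = 410/28.3 + 16.6×1.05 + 3 = 34.918 cmH2O; new PIP = 34.918 + (-8.577) = 26.341 cmH2O.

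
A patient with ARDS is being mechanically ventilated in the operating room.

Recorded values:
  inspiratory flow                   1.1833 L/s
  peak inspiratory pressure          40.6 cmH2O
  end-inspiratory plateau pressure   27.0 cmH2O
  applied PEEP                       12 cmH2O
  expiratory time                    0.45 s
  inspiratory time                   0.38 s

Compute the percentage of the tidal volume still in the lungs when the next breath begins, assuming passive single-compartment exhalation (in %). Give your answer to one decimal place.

27.1

Vt = flow × Ti = 1.1833 L/s × 0.38 s × 1000 mL/L = 449.65 mL.
R = (PIP − Pplat)/V̇ = (40.6 − 27.0) / 1.1833 = 13.6/1.1833 = 11.493 cmH2O·s/L.
C = Vt/(Pplat − PEEP) = 449.65 / (27.0 − 12) = 449.65/15.0 = 29.977 mL/cmH2O.
τ = R × C = 11.493 × 0.02998 L/cmH2O = 0.3446 s.
Fraction remaining at end-expiration = e^(−Te/τ) = e^(−0.45/0.3446) = 0.2709 → 27.09%.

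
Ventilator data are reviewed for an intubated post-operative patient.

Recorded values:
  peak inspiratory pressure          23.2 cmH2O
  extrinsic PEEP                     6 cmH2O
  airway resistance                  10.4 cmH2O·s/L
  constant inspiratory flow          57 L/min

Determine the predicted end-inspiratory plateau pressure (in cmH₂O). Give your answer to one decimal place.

Flow: 57 L/min ÷ 60 = 0.95 L/s.
Pplat = PIP − Raw × flow = 23.2 − 10.4 × 0.95 = 23.2 − 9.88 = 13.32 cmH2O.

13.3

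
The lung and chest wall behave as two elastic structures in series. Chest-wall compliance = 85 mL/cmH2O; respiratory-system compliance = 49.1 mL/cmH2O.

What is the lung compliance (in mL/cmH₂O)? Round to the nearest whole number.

116

1/CL = 1/Crs − 1/Ccw.
1/CL = 1/49.1 − 1/85 = 0.008602.
CL = 116.25 mL/cmH2O.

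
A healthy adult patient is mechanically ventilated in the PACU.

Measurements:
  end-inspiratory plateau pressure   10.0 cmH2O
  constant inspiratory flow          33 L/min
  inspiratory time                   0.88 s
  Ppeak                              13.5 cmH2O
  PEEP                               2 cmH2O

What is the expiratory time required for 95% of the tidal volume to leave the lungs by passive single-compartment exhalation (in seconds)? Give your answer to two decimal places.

Flow: 33 L/min ÷ 60 = 0.55 L/s.
Vt = flow × Ti = 0.55 L/s × 0.88 s × 1000 mL/L = 484.0 mL.
R = (PIP − Pplat)/V̇ = (13.5 − 10.0) / 0.55 = 3.5/0.55 = 6.364 cmH2O·s/L.
C = Vt/(Pplat − PEEP) = 484.0 / (10.0 − 2) = 484.0/8.0 = 60.5 mL/cmH2O.
τ = R × C = 6.364 × 0.0605 L/cmH2O = 0.385 s.
t = −τ·ln(1 − 0.95) = −0.385·ln(0.05) = 1.153 s.

1.15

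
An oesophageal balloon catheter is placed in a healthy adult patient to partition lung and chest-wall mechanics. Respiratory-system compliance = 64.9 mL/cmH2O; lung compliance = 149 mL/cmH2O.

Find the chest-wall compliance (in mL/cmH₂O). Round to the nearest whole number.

115

1/Ccw = 1/Crs − 1/CL.
1/Ccw = 1/64.9 − 1/149 = 0.008697.
Ccw = 114.98 mL/cmH2O.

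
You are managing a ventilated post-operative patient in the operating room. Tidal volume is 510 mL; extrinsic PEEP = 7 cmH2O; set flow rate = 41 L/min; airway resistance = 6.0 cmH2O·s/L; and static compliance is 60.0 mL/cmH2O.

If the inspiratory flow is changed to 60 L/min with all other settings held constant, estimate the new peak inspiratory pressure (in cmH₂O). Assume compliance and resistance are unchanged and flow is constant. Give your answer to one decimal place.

Flow: 41 L/min ÷ 60 = 0.6833 L/s.
New flow: 60 L/min ÷ 60 = 1 L/s.
PIP = Vt/C + R·V̇ + PEEP (constant-flow equation of motion).
Only the resistive term changes: ΔPIP = R × ΔV̇ = 6.0 × (1 − 0.6833) = 6.0 × 0.3167 = 1.9 cmH2O.
Original PIP = 510/60.0 + 6.0×0.6833 + 7 = 19.6 cmH2O; new PIP = 19.6 + (1.9) = 21.5 cmH2O.

21.5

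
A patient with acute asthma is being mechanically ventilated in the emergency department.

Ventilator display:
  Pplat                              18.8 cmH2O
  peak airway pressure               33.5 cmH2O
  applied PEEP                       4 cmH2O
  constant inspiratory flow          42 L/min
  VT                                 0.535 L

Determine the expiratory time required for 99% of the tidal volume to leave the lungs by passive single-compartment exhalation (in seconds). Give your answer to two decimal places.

3.50

Flow: 42 L/min ÷ 60 = 0.7 L/s.
R = (PIP − Pplat)/V̇ = (33.5 − 18.8) / 0.7 = 14.7/0.7 = 21.0 cmH2O·s/L.
C = Vt/(Pplat − PEEP) = 535.0 / (18.8 − 4) = 535.0/14.8 = 36.149 mL/cmH2O.
τ = R × C = 21.0 × 0.03615 L/cmH2O = 0.7592 s.
t = −τ·ln(1 − 0.99) = −0.7592·ln(0.01) = 3.496 s.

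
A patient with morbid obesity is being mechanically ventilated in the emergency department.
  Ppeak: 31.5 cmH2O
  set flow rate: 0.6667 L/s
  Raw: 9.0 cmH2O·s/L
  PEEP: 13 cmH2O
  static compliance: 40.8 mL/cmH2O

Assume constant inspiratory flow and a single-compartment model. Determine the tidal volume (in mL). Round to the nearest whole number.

510

Equation of motion (constant flow): PIP = Vt/C + R·V̇ + PEEP.
Vt/C = PIP − R·V̇ − PEEP = 31.5 − 6.0 − 13 = 12.5 cmH2O.
Vt = C × 12.5 = 40.8 × 12.5 = 510.0 mL.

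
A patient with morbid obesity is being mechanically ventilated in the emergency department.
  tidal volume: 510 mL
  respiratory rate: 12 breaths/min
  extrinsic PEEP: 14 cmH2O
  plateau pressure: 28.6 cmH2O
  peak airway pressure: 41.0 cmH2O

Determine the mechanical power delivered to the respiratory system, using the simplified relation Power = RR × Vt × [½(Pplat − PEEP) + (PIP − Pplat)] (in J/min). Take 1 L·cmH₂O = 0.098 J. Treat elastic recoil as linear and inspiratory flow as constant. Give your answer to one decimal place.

11.8

Per-breath work = Vt × [½(Pplat−PEEP) + (PIP−Pplat)] = 0.510 × [0.5×14.6 + 12.4] = 0.510 × 19.7 = 10.047 L·cmH2O.
Power = 12 × 10.047 = 120.56 L·cmH2O/min.
× 0.098 J/(L·cmH2O) → 11.815 J/min.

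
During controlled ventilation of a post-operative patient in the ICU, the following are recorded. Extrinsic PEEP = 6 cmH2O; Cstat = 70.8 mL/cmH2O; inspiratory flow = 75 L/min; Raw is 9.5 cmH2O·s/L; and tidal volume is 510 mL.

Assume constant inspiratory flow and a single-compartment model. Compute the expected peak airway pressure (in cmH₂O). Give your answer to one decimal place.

Flow: 75 L/min ÷ 60 = 1.25 L/s.
Equation of motion (constant flow): PIP = Vt/C + R·V̇ + PEEP.
PIP = 510/70.8 + 9.5×1.25 + 6 = 7.203 + 11.875 + 6 = 25.078 cmH2O.

25.1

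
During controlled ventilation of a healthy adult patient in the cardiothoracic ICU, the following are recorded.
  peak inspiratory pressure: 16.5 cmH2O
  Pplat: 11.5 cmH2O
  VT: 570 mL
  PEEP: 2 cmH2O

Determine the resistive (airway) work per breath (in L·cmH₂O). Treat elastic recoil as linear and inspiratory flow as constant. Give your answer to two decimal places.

2.85

With constant inspiratory flow the resistive pressure is constant at PIP − Pplat = 16.5 − 11.5 = 5.0 cmH2O, so resistive work = 5.0 × 0.570 = 2.85 L·cmH2O.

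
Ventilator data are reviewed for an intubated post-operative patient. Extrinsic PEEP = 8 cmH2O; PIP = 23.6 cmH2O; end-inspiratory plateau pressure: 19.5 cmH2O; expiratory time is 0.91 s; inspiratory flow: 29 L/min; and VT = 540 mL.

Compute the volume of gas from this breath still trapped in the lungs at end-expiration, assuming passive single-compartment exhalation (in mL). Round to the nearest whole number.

Flow: 29 L/min ÷ 60 = 0.4833 L/s.
R = (PIP − Pplat)/V̇ = (23.6 − 19.5) / 0.4833 = 4.1/0.4833 = 8.483 cmH2O·s/L.
C = Vt/(Pplat − PEEP) = 540.0 / (19.5 − 8) = 540.0/11.5 = 46.957 mL/cmH2O.
τ = R × C = 8.483 × 0.04696 L/cmH2O = 0.3984 s.
Fraction remaining = e^(−Te/τ) = e^(−0.91/0.3984) = 0.1019.
Trapped volume = 540.0 × 0.1019 = 55.026 mL.

55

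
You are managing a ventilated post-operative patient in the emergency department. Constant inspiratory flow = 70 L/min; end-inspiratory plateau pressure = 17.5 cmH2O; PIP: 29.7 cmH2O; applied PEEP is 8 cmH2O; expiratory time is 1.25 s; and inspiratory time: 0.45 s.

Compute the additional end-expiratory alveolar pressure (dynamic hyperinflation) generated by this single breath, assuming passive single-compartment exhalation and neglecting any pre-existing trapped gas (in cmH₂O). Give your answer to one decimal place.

Flow: 70 L/min ÷ 60 = 1.1667 L/s.
Vt = flow × Ti = 1.1667 L/s × 0.45 s × 1000 mL/L = 525.02 mL.
R = (PIP − Pplat)/V̇ = (29.7 − 17.5) / 1.1667 = 12.2/1.1667 = 10.457 cmH2O·s/L.
C = Vt/(Pplat − PEEP) = 525.02 / (17.5 − 8) = 525.02/9.5 = 55.265 mL/cmH2O.
τ = R × C = 10.457 × 0.05527 L/cmH2O = 0.578 s.
Fraction remaining = e^(−Te/τ) = e^(−1.25/0.578) = 0.115; trapped volume = 525.02 × 0.115 = 60.377 mL.
Additional alveolar pressure from trapping ≈ V_trapped / C = 60.377 / 55.265 = 1.092 cmH2O.

1.1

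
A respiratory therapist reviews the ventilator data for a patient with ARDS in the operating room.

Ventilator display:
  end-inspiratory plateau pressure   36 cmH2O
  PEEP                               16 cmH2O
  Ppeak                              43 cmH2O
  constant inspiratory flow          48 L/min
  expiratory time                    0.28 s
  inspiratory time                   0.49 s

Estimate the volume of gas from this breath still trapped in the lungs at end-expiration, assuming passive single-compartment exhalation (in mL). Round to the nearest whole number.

Flow: 48 L/min ÷ 60 = 0.8 L/s.
Vt = flow × Ti = 0.8 L/s × 0.49 s × 1000 mL/L = 392.0 mL.
R = (PIP − Pplat)/V̇ = (43 − 36) / 0.8 = 7.0/0.8 = 8.75 cmH2O·s/L.
C = Vt/(Pplat − PEEP) = 392.0 / (36 − 16) = 392.0/20.0 = 19.6 mL/cmH2O.
τ = R × C = 8.75 × 0.0196 L/cmH2O = 0.1715 s.
Fraction remaining = e^(−Te/τ) = e^(−0.28/0.1715) = 0.1954.
Trapped volume = 392.0 × 0.1954 = 76.597 mL.

77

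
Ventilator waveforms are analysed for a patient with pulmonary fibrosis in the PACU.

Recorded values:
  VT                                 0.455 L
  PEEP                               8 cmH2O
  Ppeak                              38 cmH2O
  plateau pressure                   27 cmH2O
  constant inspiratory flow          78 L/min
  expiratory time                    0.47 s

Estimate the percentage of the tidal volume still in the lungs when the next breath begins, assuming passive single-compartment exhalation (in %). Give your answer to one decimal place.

9.8

Flow: 78 L/min ÷ 60 = 1.3 L/s.
R = (PIP − Pplat)/V̇ = (38 − 27) / 1.3 = 11.0/1.3 = 8.462 cmH2O·s/L.
C = Vt/(Pplat − PEEP) = 455.0 / (27 − 8) = 455.0/19.0 = 23.947 mL/cmH2O.
τ = R × C = 8.462 × 0.02395 L/cmH2O = 0.2027 s.
Fraction remaining at end-expiration = e^(−Te/τ) = e^(−0.47/0.2027) = 0.0984 → 9.84%.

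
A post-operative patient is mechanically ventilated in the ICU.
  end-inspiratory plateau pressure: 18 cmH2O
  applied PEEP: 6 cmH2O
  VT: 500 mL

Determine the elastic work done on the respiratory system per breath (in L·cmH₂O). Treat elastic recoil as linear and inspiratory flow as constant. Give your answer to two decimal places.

Elastic work ≈ ½ × (Pplat − PEEP) × Vt = 0.5 × (18 − 6) × 0.500 L = 0.5 × 12.0 × 0.500 = 3.0 L·cmH2O.

3.00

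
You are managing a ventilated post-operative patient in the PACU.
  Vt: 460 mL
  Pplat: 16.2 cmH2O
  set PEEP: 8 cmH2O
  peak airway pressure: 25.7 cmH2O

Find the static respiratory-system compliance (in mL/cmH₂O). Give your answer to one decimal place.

Cstat = Vt / (Pplat − PEEP) = 460 / (16.2 − 8) = 460 / 8.2 = 56.098 mL/cmH2O.

56.1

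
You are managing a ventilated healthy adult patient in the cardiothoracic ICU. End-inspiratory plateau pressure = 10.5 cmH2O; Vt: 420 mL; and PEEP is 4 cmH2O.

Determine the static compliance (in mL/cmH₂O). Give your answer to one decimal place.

64.6

Cstat = Vt / (Pplat − PEEP) = 420 / (10.5 − 4) = 420 / 6.5 = 64.615 mL/cmH2O.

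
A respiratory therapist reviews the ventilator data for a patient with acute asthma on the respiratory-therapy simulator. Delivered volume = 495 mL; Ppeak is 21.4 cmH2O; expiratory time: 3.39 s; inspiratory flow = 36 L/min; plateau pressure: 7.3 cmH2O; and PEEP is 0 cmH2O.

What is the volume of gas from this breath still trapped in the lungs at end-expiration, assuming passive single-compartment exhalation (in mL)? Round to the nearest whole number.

59

Flow: 36 L/min ÷ 60 = 0.6 L/s.
R = (PIP − Pplat)/V̇ = (21.4 − 7.3) / 0.6 = 14.1/0.6 = 23.5 cmH2O·s/L.
C = Vt/(Pplat − PEEP) = 495.0 / (7.3 − 0) = 495.0/7.3 = 67.808 mL/cmH2O.
τ = R × C = 23.5 × 0.06781 L/cmH2O = 1.594 s.
Fraction remaining = e^(−Te/τ) = e^(−3.39/1.594) = 0.1192.
Trapped volume = 495.0 × 0.1192 = 59.004 mL.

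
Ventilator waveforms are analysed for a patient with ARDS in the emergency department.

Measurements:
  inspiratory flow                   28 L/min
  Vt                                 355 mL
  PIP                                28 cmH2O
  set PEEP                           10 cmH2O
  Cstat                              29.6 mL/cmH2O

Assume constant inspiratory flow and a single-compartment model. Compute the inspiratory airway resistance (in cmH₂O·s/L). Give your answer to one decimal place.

12.9

Flow: 28 L/min ÷ 60 = 0.4667 L/s.
Equation of motion (constant flow): PIP = Vt/C + R·V̇ + PEEP.
R·V̇ = PIP − Vt/C − PEEP = 28 − 355/29.6 − 10 = 28 − 11.993 − 10 = 6.007 cmH2O.
R = 6.007 / 0.4667 = 12.871 cmH2O·s/L.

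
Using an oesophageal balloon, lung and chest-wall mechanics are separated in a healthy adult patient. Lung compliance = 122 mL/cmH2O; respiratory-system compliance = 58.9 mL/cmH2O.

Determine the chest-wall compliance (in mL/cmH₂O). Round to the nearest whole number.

1/Ccw = 1/Crs − 1/CL.
1/Ccw = 1/58.9 − 1/122 = 0.008781.
Ccw = 113.88 mL/cmH2O.

114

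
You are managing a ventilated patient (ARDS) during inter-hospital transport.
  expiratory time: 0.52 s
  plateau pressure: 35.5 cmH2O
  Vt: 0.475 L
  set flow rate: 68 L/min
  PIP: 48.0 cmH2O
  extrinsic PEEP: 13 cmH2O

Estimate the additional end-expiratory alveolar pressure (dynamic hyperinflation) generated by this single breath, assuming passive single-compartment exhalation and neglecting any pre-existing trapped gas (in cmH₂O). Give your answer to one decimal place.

2.4

Flow: 68 L/min ÷ 60 = 1.1333 L/s.
R = (PIP − Pplat)/V̇ = (48.0 − 35.5) / 1.1333 = 12.5/1.1333 = 11.03 cmH2O·s/L.
C = Vt/(Pplat − PEEP) = 475.0 / (35.5 − 13) = 475.0/22.5 = 21.111 mL/cmH2O.
τ = R × C = 11.03 × 0.02111 L/cmH2O = 0.2328 s.
Fraction remaining = e^(−Te/τ) = e^(−0.52/0.2328) = 0.1071; trapped volume = 475.0 × 0.1071 = 50.873 mL.
Additional alveolar pressure from trapping ≈ V_trapped / C = 50.873 / 21.111 = 2.41 cmH2O.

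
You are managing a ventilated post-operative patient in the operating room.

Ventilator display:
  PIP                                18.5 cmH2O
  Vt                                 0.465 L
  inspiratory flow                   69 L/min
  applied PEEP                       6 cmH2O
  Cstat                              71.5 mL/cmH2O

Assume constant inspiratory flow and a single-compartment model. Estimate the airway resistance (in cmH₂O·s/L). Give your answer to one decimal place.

5.2

Flow: 69 L/min ÷ 60 = 1.15 L/s.
Equation of motion (constant flow): PIP = Vt/C + R·V̇ + PEEP.
R·V̇ = PIP − Vt/C − PEEP = 18.5 − 465/71.5 − 6 = 18.5 − 6.503 − 6 = 5.997 cmH2O.
R = 5.997 / 1.15 = 5.215 cmH2O·s/L.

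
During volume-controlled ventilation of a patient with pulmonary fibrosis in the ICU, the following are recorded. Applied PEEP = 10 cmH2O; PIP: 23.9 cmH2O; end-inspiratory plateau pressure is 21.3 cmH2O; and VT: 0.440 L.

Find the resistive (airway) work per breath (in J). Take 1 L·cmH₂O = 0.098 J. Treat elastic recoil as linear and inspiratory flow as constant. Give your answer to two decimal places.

0.11

With constant inspiratory flow the resistive pressure is constant at PIP − Pplat = 23.9 − 21.3 = 2.6 cmH2O, so resistive work = 2.6 × 0.440 = 1.144 L·cmH2O.
× 0.098 J/(L·cmH2O) → 0.1121 J.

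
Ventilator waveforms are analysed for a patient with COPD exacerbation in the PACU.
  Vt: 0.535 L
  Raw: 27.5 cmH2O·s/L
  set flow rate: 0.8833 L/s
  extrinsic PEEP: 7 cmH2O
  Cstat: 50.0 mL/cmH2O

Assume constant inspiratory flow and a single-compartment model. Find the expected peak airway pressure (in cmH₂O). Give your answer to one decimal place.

Equation of motion (constant flow): PIP = Vt/C + R·V̇ + PEEP.
PIP = 535/50.0 + 27.5×0.8833 + 7 = 10.7 + 24.291 + 7 = 41.991 cmH2O.

42.0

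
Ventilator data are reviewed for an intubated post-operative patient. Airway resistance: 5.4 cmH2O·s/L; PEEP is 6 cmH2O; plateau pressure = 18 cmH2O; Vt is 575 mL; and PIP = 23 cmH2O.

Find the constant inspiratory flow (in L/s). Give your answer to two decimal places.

flow = (PIP − Pplat) / Raw = 5.0 / 5.4 = 0.9259 L/s.

0.93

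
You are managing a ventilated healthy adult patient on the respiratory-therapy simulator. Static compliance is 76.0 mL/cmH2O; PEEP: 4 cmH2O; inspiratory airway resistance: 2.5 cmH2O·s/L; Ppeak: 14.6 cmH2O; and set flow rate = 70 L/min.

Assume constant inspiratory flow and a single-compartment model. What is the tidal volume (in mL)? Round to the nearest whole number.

584

Flow: 70 L/min ÷ 60 = 1.1667 L/s.
Equation of motion (constant flow): PIP = Vt/C + R·V̇ + PEEP.
Vt/C = PIP − R·V̇ − PEEP = 14.6 − 2.917 − 4 = 7.683 cmH2O.
Vt = C × 7.683 = 76.0 × 7.683 = 583.91 mL.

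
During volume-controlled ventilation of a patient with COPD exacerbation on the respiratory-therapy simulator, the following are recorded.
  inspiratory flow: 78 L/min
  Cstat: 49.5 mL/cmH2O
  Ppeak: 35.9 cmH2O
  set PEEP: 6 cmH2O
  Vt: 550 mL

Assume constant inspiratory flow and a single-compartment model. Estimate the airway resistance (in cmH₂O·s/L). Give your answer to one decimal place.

Flow: 78 L/min ÷ 60 = 1.3 L/s.
Equation of motion (constant flow): PIP = Vt/C + R·V̇ + PEEP.
R·V̇ = PIP − Vt/C − PEEP = 35.9 − 550/49.5 − 6 = 35.9 − 11.111 − 6 = 18.789 cmH2O.
R = 18.789 / 1.3 = 14.453 cmH2O·s/L.

14.5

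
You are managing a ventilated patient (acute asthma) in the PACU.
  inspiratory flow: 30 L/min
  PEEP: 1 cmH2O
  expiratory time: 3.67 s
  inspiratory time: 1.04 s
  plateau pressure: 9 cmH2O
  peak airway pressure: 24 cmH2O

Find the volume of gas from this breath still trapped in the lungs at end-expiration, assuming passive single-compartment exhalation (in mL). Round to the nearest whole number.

79

Flow: 30 L/min ÷ 60 = 0.5 L/s.
Vt = flow × Ti = 0.5 L/s × 1.04 s × 1000 mL/L = 520.0 mL.
R = (PIP − Pplat)/V̇ = (24 − 9) / 0.5 = 15.0/0.5 = 30.0 cmH2O·s/L.
C = Vt/(Pplat − PEEP) = 520.0 / (9 − 1) = 520.0/8.0 = 65.0 mL/cmH2O.
τ = R × C = 30.0 × 0.065 L/cmH2O = 1.95 s.
Fraction remaining = e^(−Te/τ) = e^(−3.67/1.95) = 0.1523.
Trapped volume = 520.0 × 0.1523 = 79.196 mL.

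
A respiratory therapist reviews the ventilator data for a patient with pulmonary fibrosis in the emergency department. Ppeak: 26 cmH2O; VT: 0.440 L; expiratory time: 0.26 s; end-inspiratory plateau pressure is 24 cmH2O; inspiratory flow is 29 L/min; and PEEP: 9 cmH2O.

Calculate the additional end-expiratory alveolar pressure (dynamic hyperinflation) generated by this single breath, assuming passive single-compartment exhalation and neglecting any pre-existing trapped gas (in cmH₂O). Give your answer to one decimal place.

1.8

Flow: 29 L/min ÷ 60 = 0.4833 L/s.
R = (PIP − Pplat)/V̇ = (26 − 24) / 0.4833 = 2.0/0.4833 = 4.138 cmH2O·s/L.
C = Vt/(Pplat − PEEP) = 440.0 / (24 − 9) = 440.0/15.0 = 29.333 mL/cmH2O.
τ = R × C = 4.138 × 0.02933 L/cmH2O = 0.1214 s.
Fraction remaining = e^(−Te/τ) = e^(−0.26/0.1214) = 0.1175; trapped volume = 440.0 × 0.1175 = 51.7 mL.
Additional alveolar pressure from trapping ≈ V_trapped / C = 51.7 / 29.333 = 1.763 cmH2O.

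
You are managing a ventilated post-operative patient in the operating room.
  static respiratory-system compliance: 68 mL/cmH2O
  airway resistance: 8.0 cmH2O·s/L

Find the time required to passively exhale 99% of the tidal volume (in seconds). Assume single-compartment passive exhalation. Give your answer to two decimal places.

τ = R × C = 8.0 × 68 mL/cmH2O = 8.0 × 0.068 L/cmH2O = 0.544 s.
Exhaled fraction f = 1 − e^(−t/τ) → t = −τ·ln(1 − f) = −0.544·ln(0.01) = 2.505 s.

2.51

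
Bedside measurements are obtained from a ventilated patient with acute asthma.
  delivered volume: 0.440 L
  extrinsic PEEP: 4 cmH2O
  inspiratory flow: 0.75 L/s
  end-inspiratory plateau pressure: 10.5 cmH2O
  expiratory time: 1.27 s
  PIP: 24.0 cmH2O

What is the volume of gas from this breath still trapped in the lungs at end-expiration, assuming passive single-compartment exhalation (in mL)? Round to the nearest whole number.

R = (PIP − Pplat)/V̇ = (24.0 − 10.5) / 0.75 = 13.5/0.75 = 18.0 cmH2O·s/L.
C = Vt/(Pplat − PEEP) = 440.0 / (10.5 − 4) = 440.0/6.5 = 67.692 mL/cmH2O.
τ = R × C = 18.0 × 0.06769 L/cmH2O = 1.218 s.
Fraction remaining = e^(−Te/τ) = e^(−1.27/1.218) = 0.3525.
Trapped volume = 440.0 × 0.3525 = 155.1 mL.

155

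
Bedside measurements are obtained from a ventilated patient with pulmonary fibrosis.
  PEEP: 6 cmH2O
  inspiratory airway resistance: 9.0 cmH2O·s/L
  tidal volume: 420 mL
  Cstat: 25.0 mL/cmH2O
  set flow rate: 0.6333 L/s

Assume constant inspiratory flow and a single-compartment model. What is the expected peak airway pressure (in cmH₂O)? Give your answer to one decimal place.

28.5

Equation of motion (constant flow): PIP = Vt/C + R·V̇ + PEEP.
PIP = 420/25.0 + 9.0×0.6333 + 6 = 16.8 + 5.7 + 6 = 28.5 cmH2O.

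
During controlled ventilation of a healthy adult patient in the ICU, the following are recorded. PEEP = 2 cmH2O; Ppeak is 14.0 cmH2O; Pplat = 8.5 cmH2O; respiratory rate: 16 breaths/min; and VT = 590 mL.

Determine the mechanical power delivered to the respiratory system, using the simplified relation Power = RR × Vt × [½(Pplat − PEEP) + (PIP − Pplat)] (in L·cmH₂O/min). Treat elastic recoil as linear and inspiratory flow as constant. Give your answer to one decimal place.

82.6

Per-breath work = Vt × [½(Pplat−PEEP) + (PIP−Pplat)] = 0.590 × [0.5×6.5 + 5.5] = 0.590 × 8.75 = 5.163 L·cmH2O.
Power = 16 × 5.163 = 82.608 L·cmH2O/min.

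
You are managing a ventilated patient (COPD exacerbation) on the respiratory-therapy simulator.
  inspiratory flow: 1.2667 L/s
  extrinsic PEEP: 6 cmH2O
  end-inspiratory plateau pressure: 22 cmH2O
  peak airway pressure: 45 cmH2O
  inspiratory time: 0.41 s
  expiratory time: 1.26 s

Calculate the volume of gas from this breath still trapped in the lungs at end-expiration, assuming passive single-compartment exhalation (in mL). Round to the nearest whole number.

61

Vt = flow × Ti = 1.2667 L/s × 0.41 s × 1000 mL/L = 519.35 mL.
R = (PIP − Pplat)/V̇ = (45 − 22) / 1.2667 = 23.0/1.2667 = 18.157 cmH2O·s/L.
C = Vt/(Pplat − PEEP) = 519.35 / (22 − 6) = 519.35/16.0 = 32.459 mL/cmH2O.
τ = R × C = 18.157 × 0.03246 L/cmH2O = 0.5894 s.
Fraction remaining = e^(−Te/τ) = e^(−1.26/0.5894) = 0.1179.
Trapped volume = 519.35 × 0.1179 = 61.231 mL.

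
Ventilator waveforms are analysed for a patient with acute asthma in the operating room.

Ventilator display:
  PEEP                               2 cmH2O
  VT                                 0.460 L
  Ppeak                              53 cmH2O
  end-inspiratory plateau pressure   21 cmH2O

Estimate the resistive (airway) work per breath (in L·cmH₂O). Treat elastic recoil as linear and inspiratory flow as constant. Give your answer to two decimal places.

With constant inspiratory flow the resistive pressure is constant at PIP − Pplat = 53 − 21 = 32.0 cmH2O, so resistive work = 32.0 × 0.460 = 14.72 L·cmH2O.

14.72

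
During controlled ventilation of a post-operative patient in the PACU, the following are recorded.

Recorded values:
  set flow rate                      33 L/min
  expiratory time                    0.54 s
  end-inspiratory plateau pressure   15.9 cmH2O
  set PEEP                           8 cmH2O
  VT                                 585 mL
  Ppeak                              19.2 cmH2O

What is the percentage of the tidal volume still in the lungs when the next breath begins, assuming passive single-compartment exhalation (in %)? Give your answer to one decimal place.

29.7

Flow: 33 L/min ÷ 60 = 0.55 L/s.
R = (PIP − Pplat)/V̇ = (19.2 − 15.9) / 0.55 = 3.3/0.55 = 6.0 cmH2O·s/L.
C = Vt/(Pplat − PEEP) = 585.0 / (15.9 − 8) = 585.0/7.9 = 74.051 mL/cmH2O.
τ = R × C = 6.0 × 0.07405 L/cmH2O = 0.4443 s.
Fraction remaining at end-expiration = e^(−Te/τ) = e^(−0.54/0.4443) = 0.2966 → 29.66%.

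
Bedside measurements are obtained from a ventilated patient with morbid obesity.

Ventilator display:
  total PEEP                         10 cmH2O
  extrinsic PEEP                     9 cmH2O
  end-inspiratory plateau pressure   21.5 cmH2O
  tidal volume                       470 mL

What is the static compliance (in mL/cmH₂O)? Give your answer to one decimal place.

40.9

End-expiratory occlusion gives total PEEP = 10 cmH2O (intrinsic PEEP = 10 − 9 = 1). Use total PEEP for the elastic gradient.
Cstat = Vt / (Pplat − PEEPtotal) = 470 / (21.5 − 10) = 470 / 11.5 = 40.87 mL/cmH2O.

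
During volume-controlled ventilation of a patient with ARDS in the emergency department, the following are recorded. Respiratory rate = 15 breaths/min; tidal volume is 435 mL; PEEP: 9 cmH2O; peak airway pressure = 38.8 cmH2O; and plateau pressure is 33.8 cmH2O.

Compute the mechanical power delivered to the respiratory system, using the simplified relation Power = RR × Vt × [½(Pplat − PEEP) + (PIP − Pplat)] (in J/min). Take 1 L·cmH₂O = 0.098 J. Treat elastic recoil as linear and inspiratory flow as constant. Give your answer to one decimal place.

11.1

Per-breath work = Vt × [½(Pplat−PEEP) + (PIP−Pplat)] = 0.435 × [0.5×24.8 + 5.0] = 0.435 × 17.4 = 7.569 L·cmH2O.
Power = 15 × 7.569 = 113.54 L·cmH2O/min.
× 0.098 J/(L·cmH2O) → 11.127 J/min.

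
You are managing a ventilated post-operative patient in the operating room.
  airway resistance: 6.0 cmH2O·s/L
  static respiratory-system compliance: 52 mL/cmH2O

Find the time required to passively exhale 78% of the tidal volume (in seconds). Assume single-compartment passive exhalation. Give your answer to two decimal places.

τ = R × C = 6.0 × 52 mL/cmH2O = 6.0 × 0.052 L/cmH2O = 0.312 s.
Exhaled fraction f = 1 − e^(−t/τ) → t = −τ·ln(1 − f) = −0.312·ln(0.22) = 0.4724 s.

0.47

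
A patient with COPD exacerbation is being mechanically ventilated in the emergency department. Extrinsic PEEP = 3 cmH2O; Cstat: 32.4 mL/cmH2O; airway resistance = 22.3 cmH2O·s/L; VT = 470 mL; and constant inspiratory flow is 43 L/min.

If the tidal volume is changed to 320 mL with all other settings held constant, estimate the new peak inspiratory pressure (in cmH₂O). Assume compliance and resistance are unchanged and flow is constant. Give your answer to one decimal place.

28.9

Flow: 43 L/min ÷ 60 = 0.7167 L/s.
PIP = Vt/C + R·V̇ + PEEP (constant-flow equation of motion).
Only the elastic term changes: ΔPIP = ΔVt / C = (320 − 470) / 32.4 = -4.63 cmH2O.
Original PIP = 470/32.4 + 22.3×0.7167 + 3 = 33.489 cmH2O; new PIP = 33.489 + (-4.63) = 28.859 cmH2O.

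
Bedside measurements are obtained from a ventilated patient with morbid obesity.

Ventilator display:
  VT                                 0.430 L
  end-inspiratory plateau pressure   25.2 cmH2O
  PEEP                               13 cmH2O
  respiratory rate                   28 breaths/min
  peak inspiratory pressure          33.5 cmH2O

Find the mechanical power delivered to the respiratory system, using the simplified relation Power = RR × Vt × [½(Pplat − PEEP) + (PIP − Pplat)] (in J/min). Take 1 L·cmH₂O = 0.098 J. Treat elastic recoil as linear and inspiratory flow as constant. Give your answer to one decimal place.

17.0

Per-breath work = Vt × [½(Pplat−PEEP) + (PIP−Pplat)] = 0.430 × [0.5×12.2 + 8.3] = 0.430 × 14.4 = 6.192 L·cmH2O.
Power = 28 × 6.192 = 173.38 L·cmH2O/min.
× 0.098 J/(L·cmH2O) → 16.991 J/min.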